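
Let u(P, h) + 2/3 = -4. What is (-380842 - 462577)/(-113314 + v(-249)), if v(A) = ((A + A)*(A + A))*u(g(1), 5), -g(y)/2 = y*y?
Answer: 843419/1270666 ≈ 0.66376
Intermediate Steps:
g(y) = -2*y**2 (g(y) = -2*y*y = -2*y**2)
u(P, h) = -14/3 (u(P, h) = -2/3 - 4 = -14/3)
v(A) = -56*A**2/3 (v(A) = ((A + A)*(A + A))*(-14/3) = ((2*A)*(2*A))*(-14/3) = (4*A**2)*(-14/3) = -56*A**2/3)
(-380842 - 462577)/(-113314 + v(-249)) = (-380842 - 462577)/(-113314 - 56/3*(-249)**2) = -843419/(-113314 - 56/3*62001) = -843419/(-113314 - 1157352) = -843419/(-1270666) = -843419*(-1/1270666) = 843419/1270666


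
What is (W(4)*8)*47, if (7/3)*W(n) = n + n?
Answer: 9024/7 ≈ 1289.1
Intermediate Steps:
W(n) = 6*n/7 (W(n) = 3*(n + n)/7 = 3*(2*n)/7 = 6*n/7)
(W(4)*8)*47 = (((6/7)*4)*8)*47 = ((24/7)*8)*47 = (192/7)*47 = 9024/7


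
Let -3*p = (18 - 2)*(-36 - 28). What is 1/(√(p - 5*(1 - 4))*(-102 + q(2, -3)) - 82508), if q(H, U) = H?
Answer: -61881/5103005048 + 25*√3207/5103005048 ≈ -1.1849e-5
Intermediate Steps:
p = 1024/3 (p = -(18 - 2)*(-36 - 28)/3 = -16*(-64)/3 = -⅓*(-1024) = 1024/3 ≈ 341.33)
1/(√(p - 5*(1 - 4))*(-102 + q(2, -3)) - 82508) = 1/(√(1024/3 - 5*(1 - 4))*(-102 + 2) - 82508) = 1/(√(1024/3 - 5*(-3))*(-100) - 82508) = 1/(√(1024/3 + 15)*(-100) - 82508) = 1/(√(1069/3)*(-100) - 82508) = 1/((√3207/3)*(-100) - 82508) = 1/(-100*√3207/3 - 82508) = 1/(-82508 - 100*√3207/3)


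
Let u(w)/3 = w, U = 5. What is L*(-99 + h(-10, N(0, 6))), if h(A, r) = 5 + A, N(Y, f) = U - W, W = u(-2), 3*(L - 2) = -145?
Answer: 14456/3 ≈ 4818.7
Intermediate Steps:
L = -139/3 (L = 2 + (1/3)*(-145) = 2 - 145/3 = -139/3 ≈ -46.333)
u(w) = 3*w
W = -6 (W = 3*(-2) = -6)
N(Y, f) = 11 (N(Y, f) = 5 - 1*(-6) = 5 + 6 = 11)
L*(-99 + h(-10, N(0, 6))) = -139*(-99 + (5 - 10))/3 = -139*(-99 - 5)/3 = -139/3*(-104) = 14456/3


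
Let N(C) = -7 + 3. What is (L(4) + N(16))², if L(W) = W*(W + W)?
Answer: 784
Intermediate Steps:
N(C) = -4
L(W) = 2*W² (L(W) = W*(2*W) = 2*W²)
(L(4) + N(16))² = (2*4² - 4)² = (2*16 - 4)² = (32 - 4)² = 28² = 784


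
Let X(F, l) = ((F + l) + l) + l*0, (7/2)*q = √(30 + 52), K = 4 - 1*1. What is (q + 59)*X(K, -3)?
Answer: -177 - 6*√82/7 ≈ -184.76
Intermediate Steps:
K = 3 (K = 4 - 1 = 3)
q = 2*√82/7 (q = 2*√(30 + 52)/7 = 2*√82/7 ≈ 2.5873)
X(F, l) = F + 2*l (X(F, l) = (F + 2*l) + 0 = F + 2*l)
(q + 59)*X(K, -3) = (2*√82/7 + 59)*(3 + 2*(-3)) = (59 + 2*√82/7)*(3 - 6) = (59 + 2*√82/7)*(-3) = -177 - 6*√82/7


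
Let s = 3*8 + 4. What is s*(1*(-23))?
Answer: -644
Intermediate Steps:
s = 28 (s = 24 + 4 = 28)
s*(1*(-23)) = 28*(1*(-23)) = 28*(-23) = -644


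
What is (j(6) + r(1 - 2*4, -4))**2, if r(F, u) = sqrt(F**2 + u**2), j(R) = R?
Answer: (6 + sqrt(65))**2 ≈ 197.75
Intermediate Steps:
(j(6) + r(1 - 2*4, -4))**2 = (6 + sqrt((1 - 2*4)**2 + (-4)**2))**2 = (6 + sqrt((1 - 8)**2 + 16))**2 = (6 + sqrt((-7)**2 + 16))**2 = (6 + sqrt(49 + 16))**2 = (6 + sqrt(65))**2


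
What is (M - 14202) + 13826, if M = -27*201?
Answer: -5803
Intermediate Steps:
M = -5427
(M - 14202) + 13826 = (-5427 - 14202) + 13826 = -19629 + 13826 = -5803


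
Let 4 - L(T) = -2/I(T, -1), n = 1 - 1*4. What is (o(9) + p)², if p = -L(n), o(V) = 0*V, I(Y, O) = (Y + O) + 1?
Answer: 100/9 ≈ 11.111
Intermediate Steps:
I(Y, O) = 1 + O + Y (I(Y, O) = (O + Y) + 1 = 1 + O + Y)
n = -3 (n = 1 - 4 = -3)
L(T) = 4 + 2/T (L(T) = 4 - (-2)/(1 - 1 + T) = 4 - (-2)/T = 4 + 2/T)
o(V) = 0
p = -10/3 (p = -(4 + 2/(-3)) = -(4 + 2*(-⅓)) = -(4 - ⅔) = -1*10/3 = -10/3 ≈ -3.3333)
(o(9) + p)² = (0 - 10/3)² = (-10/3)² = 100/9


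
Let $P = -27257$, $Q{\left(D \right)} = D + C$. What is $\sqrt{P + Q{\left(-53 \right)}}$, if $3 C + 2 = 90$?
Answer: $\frac{i \sqrt{245526}}{3} \approx 165.17 i$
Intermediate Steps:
$C = \frac{88}{3}$ ($C = - \frac{2}{3} + \frac{1}{3} \cdot 90 = - \frac{2}{3} + 30 = \frac{88}{3} \approx 29.333$)
$Q{\left(D \right)} = \frac{88}{3} + D$ ($Q{\left(D \right)} = D + \frac{88}{3} = \frac{88}{3} + D$)
$\sqrt{P + Q{\left(-53 \right)}} = \sqrt{-27257 + \left(\frac{88}{3} - 53\right)} = \sqrt{-27257 - \frac{71}{3}} = \sqrt{- \frac{81842}{3}} = \frac{i \sqrt{245526}}{3}$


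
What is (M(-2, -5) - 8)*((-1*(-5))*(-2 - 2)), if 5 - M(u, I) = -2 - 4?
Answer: -60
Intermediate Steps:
M(u, I) = 11 (M(u, I) = 5 - (-2 - 4) = 5 - 1*(-6) = 5 + 6 = 11)
(M(-2, -5) - 8)*((-1*(-5))*(-2 - 2)) = (11 - 8)*((-1*(-5))*(-2 - 2)) = 3*(5*(-4)) = 3*(-20) = -60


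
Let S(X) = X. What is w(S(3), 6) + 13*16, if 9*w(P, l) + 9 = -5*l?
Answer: 611/3 ≈ 203.67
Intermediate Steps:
w(P, l) = -1 - 5*l/9 (w(P, l) = -1 + (-5*l)/9 = -1 - 5*l/9)
w(S(3), 6) + 13*16 = (-1 - 5/9*6) + 13*16 = (-1 - 10/3) + 208 = -13/3 + 208 = 611/3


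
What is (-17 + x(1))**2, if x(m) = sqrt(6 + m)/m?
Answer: (17 - sqrt(7))**2 ≈ 206.04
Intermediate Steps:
x(m) = sqrt(6 + m)/m
(-17 + x(1))**2 = (-17 + sqrt(6 + 1)/1)**2 = (-17 + 1*sqrt(7))**2 = (-17 + sqrt(7))**2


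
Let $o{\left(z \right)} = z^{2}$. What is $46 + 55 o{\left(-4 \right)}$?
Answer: $926$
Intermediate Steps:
$46 + 55 o{\left(-4 \right)} = 46 + 55 \left(-4\right)^{2} = 46 + 55 \cdot 16 = 46 + 880 = 926$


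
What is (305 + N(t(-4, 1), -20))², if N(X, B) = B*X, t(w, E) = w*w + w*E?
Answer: 4225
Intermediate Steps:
t(w, E) = w² + E*w
(305 + N(t(-4, 1), -20))² = (305 - (-80)*(1 - 4))² = (305 - (-80)*(-3))² = (305 - 20*12)² = (305 - 240)² = 65² = 4225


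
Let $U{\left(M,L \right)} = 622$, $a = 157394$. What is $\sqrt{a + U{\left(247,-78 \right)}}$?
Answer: $8 \sqrt{2469} \approx 397.51$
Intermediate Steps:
$\sqrt{a + U{\left(247,-78 \right)}} = \sqrt{157394 + 622} = \sqrt{158016} = 8 \sqrt{2469}$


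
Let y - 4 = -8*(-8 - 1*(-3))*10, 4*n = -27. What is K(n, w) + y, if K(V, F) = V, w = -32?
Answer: 1589/4 ≈ 397.25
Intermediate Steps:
n = -27/4 (n = (¼)*(-27) = -27/4 ≈ -6.7500)
y = 404 (y = 4 - 8*(-8 - 1*(-3))*10 = 4 - 8*(-8 + 3)*10 = 4 - 8*(-5)*10 = 4 + 40*10 = 4 + 400 = 404)
K(n, w) + y = -27/4 + 404 = 1589/4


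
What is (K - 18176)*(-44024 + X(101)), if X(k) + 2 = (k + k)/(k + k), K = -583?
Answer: 825864975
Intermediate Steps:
X(k) = -1 (X(k) = -2 + (k + k)/(k + k) = -2 + (2*k)/((2*k)) = -2 + (2*k)*(1/(2*k)) = -2 + 1 = -1)
(K - 18176)*(-44024 + X(101)) = (-583 - 18176)*(-44024 - 1) = -18759*(-44025) = 825864975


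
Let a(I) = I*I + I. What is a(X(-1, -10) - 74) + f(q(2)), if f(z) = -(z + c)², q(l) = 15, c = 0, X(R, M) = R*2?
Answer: 5475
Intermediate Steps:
X(R, M) = 2*R
a(I) = I + I² (a(I) = I² + I = I + I²)
f(z) = -z² (f(z) = -(z + 0)² = -z²)
a(X(-1, -10) - 74) + f(q(2)) = (2*(-1) - 74)*(1 + (2*(-1) - 74)) - 1*15² = (-2 - 74)*(1 + (-2 - 74)) - 1*225 = -76*(1 - 76) - 225 = -76*(-75) - 225 = 5700 - 225 = 5475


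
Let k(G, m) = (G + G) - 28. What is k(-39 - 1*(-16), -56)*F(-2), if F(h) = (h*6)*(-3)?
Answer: -2664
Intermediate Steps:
k(G, m) = -28 + 2*G (k(G, m) = 2*G - 28 = -28 + 2*G)
F(h) = -18*h (F(h) = (6*h)*(-3) = -18*h)
k(-39 - 1*(-16), -56)*F(-2) = (-28 + 2*(-39 - 1*(-16)))*(-18*(-2)) = (-28 + 2*(-39 + 16))*36 = (-28 + 2*(-23))*36 = (-28 - 46)*36 = -74*36 = -2664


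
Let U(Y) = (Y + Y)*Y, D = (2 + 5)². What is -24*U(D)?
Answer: -115248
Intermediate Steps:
D = 49 (D = 7² = 49)
U(Y) = 2*Y² (U(Y) = (2*Y)*Y = 2*Y²)
-24*U(D) = -48*49² = -48*2401 = -24*4802 = -115248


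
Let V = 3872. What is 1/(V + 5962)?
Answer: 1/9834 ≈ 0.00010169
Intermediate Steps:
1/(V + 5962) = 1/(3872 + 5962) = 1/9834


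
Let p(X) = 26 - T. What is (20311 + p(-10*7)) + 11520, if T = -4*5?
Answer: 31877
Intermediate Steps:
T = -20
p(X) = 46 (p(X) = 26 - 1*(-20) = 26 + 20 = 46)
(20311 + p(-10*7)) + 11520 = (20311 + 46) + 11520 = 20357 + 11520 = 31877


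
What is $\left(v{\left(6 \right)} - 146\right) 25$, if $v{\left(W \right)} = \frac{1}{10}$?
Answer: $- \frac{7295}{2} \approx -3647.5$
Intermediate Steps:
$v{\left(W \right)} = \frac{1}{10}$
$\left(v{\left(6 \right)} - 146\right) 25 = \left(\frac{1}{10} - 146\right) 25 = \left(- \frac{1459}{10}\right) 25 = - \frac{7295}{2}$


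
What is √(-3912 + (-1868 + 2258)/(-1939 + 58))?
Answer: I*√1538002158/627 ≈ 62.548*I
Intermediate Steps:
√(-3912 + (-1868 + 2258)/(-1939 + 58)) = √(-3912 + 390/(-1881)) = √(-3912 + 390*(-1/1881)) = √(-3912 - 130/627) = √(-2452954/627) = I*√1538002158/627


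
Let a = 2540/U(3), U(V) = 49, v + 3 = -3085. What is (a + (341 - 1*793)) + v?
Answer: -170920/49 ≈ -3488.2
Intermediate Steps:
v = -3088 (v = -3 - 3085 = -3088)
a = 2540/49 ≈ 51.837
(a + (341 - 1*793)) + v = (2540/49 + (341 - 1*793)) - 3088 = (2540/49 + (341 - 793)) - 3088 = (2540/49 - 452) - 3088 = -19608/49 - 3088 = -170920/49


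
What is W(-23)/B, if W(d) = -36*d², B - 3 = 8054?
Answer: -19044/8057 ≈ -2.3637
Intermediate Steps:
B = 8057 (B = 3 + 8054 = 8057)
W(-23)/B = -36*(-23)²/8057 = -36*529*(1/8057) = -19044*1/8057 = -19044/8057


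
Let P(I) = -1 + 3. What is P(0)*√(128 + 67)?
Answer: 2*√195 ≈ 27.928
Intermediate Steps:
P(I) = 2
P(0)*√(128 + 67) = 2*√(128 + 67) = 2*√195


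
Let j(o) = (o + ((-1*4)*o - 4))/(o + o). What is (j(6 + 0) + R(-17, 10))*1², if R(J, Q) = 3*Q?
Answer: 169/6 ≈ 28.167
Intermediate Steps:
j(o) = (-4 - 3*o)/(2*o) (j(o) = (o + (-4*o - 4))/((2*o)) = (o + (-4 - 4*o))*(1/(2*o)) = (-4 - 3*o)*(1/(2*o)) = (-4 - 3*o)/(2*o))
(j(6 + 0) + R(-17, 10))*1² = ((-3/2 - 2/(6 + 0)) + 3*10)*1² = ((-3/2 - 2/6) + 30)*1 = ((-3/2 - 2*⅙) + 30)*1 = ((-3/2 - ⅓) + 30)*1 = (-11/6 + 30)*1 = (169/6)*1 = 169/6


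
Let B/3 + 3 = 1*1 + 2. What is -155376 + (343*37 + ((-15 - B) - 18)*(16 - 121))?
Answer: -139220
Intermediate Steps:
B = 0 (B = -9 + 3*(1*1 + 2) = -9 + 3*(1 + 2) = -9 + 3*3 = -9 + 9 = 0)
-155376 + (343*37 + ((-15 - B) - 18)*(16 - 121)) = -155376 + (343*37 + ((-15 - 1*0) - 18)*(16 - 121)) = -155376 + (12691 + ((-15 + 0) - 18)*(-105)) = -155376 + (12691 + (-15 - 18)*(-105)) = -155376 + (12691 - 33*(-105)) = -155376 + (12691 + 3465) = -155376 + 16156 = -139220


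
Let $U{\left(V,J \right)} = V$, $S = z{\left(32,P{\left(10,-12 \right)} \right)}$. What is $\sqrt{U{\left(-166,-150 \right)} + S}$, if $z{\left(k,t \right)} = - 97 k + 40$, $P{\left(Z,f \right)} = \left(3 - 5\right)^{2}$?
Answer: $i \sqrt{3230} \approx 56.833 i$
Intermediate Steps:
$P{\left(Z,f \right)} = 4$ ($P{\left(Z,f \right)} = \left(-2\right)^{2} = 4$)
$z{\left(k,t \right)} = 40 - 97 k$
$S = -3064$ ($S = 40 - 3104 = -3064$)
$\sqrt{U{\left(-166,-150 \right)} + S} = \sqrt{-166 - 3064} = \sqrt{-3230} = i \sqrt{3230}$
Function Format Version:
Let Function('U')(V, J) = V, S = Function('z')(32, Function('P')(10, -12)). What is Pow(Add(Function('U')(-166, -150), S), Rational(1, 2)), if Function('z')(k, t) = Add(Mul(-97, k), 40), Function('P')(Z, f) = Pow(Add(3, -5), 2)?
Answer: Mul(I, Pow(3230, Rational(1, 2))) ≈ Mul(56.833, I)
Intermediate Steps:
Function('P')(Z, f) = 4 (Function('P')(Z, f) = Pow(-2, 2) = 4)
Function('z')(k, t) = Add(40, Mul(-97, k))
S = -3064 (S = Add(40, Mul(-97, 32)) = Add(40, -3104) = -3064)
Pow(Add(Function('U')(-166, -150), S), Rational(1, 2)) = Pow(Add(-166, -3064), Rational(1, 2)) = Pow(-3230, Rational(1, 2)) = Mul(I, Pow(3230, Rational(1, 2)))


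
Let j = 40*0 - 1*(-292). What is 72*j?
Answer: 21024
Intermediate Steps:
j = 292 (j = 0 + 292 = 292)
72*j = 72*292 = 21024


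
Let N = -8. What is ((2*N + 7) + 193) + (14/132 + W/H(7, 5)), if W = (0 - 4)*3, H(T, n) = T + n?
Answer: 12085/66 ≈ 183.11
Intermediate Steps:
W = -12 (W = -4*3 = -12)
((2*N + 7) + 193) + (14/132 + W/H(7, 5)) = ((2*(-8) + 7) + 193) + (14/132 - 12/(7 + 5)) = ((-16 + 7) + 193) + (14*(1/132) - 12/12) = (-9 + 193) + (7/66 - 12*1/12) = 184 + (7/66 - 1) = 184 - 59/66 = 12085/66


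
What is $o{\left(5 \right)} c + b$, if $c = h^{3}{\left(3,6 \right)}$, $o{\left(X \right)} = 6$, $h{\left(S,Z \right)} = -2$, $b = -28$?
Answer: $-76$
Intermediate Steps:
$c = -8$ ($c = \left(-2\right)^{3} = -8$)
$o{\left(5 \right)} c + b = 6 \left(-8\right) - 28 = -48 - 28 = -76$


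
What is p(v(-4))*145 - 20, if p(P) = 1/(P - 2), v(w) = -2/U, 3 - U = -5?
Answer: -760/9 ≈ -84.444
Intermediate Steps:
U = 8 (U = 3 - 1*(-5) = 3 + 5 = 8)
v(w) = -1/4 (v(w) = -2/8 = -2*1/8 = -1/4)
p(P) = 1/(-2 + P)
p(v(-4))*145 - 20 = 145/(-2 - 1/4) - 20 = 145/(-9/4) - 20 = -4/9*145 - 20 = -580/9 - 20 = -760/9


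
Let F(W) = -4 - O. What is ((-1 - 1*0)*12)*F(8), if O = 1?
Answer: 60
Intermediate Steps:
F(W) = -5 (F(W) = -4 - 1*1 = -4 - 1 = -5)
((-1 - 1*0)*12)*F(8) = ((-1 - 1*0)*12)*(-5) = ((-1 + 0)*12)*(-5) = -1*12*(-5) = -12*(-5) = 60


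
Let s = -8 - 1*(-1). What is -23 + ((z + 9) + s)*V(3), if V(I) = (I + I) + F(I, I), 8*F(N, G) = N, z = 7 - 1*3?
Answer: 61/4 ≈ 15.250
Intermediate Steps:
z = 4 (z = 7 - 3 = 4)
s = -7 (s = -8 + 1 = -7)
F(N, G) = N/8
V(I) = 17*I/8 (V(I) = (I + I) + I/8 = 2*I + I/8 = 17*I/8)
-23 + ((z + 9) + s)*V(3) = -23 + ((4 + 9) - 7)*((17/8)*3) = -23 + (13 - 7)*(51/8) = -23 + 6*(51/8) = -23 + 153/4 = 61/4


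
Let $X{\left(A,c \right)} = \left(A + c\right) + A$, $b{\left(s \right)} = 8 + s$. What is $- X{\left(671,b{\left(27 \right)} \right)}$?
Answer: $-1377$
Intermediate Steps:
$X{\left(A,c \right)} = c + 2 A$
$- X{\left(671,b{\left(27 \right)} \right)} = - (\left(8 + 27\right) + 2 \cdot 671) = - (35 + 1342) = \left(-1\right) 1377 = -1377$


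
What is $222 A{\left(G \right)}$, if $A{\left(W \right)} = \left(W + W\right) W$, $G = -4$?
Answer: $7104$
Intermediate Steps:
$A{\left(W \right)} = 2 W^{2}$ ($A{\left(W \right)} = 2 W W = 2 W^{2}$)
$222 A{\left(G \right)} = 222 \cdot 2 \left(-4\right)^{2} = 222 \cdot 2 \cdot 16 = 222 \cdot 32 = 7104$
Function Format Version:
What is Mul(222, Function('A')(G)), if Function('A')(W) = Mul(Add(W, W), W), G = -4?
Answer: 7104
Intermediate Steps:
Function('A')(W) = Mul(2, Pow(W, 2)) (Function('A')(W) = Mul(Mul(2, W), W) = Mul(2, Pow(W, 2)))
Mul(222, Function('A')(G)) = Mul(222, Mul(2, Pow(-4, 2))) = Mul(222, Mul(2, 16)) = Mul(222, 32) = 7104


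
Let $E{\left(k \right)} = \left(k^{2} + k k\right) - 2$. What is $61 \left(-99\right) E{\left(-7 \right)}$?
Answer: $-579744$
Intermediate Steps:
$E{\left(k \right)} = -2 + 2 k^{2}$ ($E{\left(k \right)} = \left(k^{2} + k^{2}\right) - 2 = 2 k^{2} - 2 = -2 + 2 k^{2}$)
$61 \left(-99\right) E{\left(-7 \right)} = 61 \left(-99\right) \left(-2 + 2 \left(-7\right)^{2}\right) = - 6039 \left(-2 + 2 \cdot 49\right) = - 6039 \left(-2 + 98\right) = \left(-6039\right) 96 = -579744$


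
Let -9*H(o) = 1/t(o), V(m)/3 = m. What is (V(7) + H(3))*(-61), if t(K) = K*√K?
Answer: -1281 + 61*√3/81 ≈ -1279.7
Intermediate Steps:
V(m) = 3*m
t(K) = K^(3/2)
H(o) = -1/(9*o^(3/2))
(V(7) + H(3))*(-61) = (3*7 - √3/81)*(-61) = (21 - √3/81)*(-61) = -1281 + 61*√3/81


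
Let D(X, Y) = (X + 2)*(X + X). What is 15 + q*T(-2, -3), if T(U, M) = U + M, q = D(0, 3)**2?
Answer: 15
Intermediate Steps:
D(X, Y) = 2*X*(2 + X) (D(X, Y) = (2 + X)*(2*X) = 2*X*(2 + X))
q = 0 (q = (2*0*(2 + 0))**2 = (2*0*2)**2 = 0**2 = 0)
T(U, M) = M + U
15 + q*T(-2, -3) = 15 + 0*(-3 - 2) = 15 + 0*(-5) = 15 + 0 = 15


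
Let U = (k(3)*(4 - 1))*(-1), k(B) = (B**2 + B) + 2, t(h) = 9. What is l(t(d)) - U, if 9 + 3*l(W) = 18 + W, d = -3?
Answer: 48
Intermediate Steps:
l(W) = 3 + W/3 (l(W) = -3 + (18 + W)/3 = -3 + (6 + W/3) = 3 + W/3)
k(B) = 2 + B + B**2 (k(B) = (B + B**2) + 2 = 2 + B + B**2)
U = -42 (U = ((2 + 3 + 3**2)*(4 - 1))*(-1) = ((2 + 3 + 9)*3)*(-1) = (14*3)*(-1) = 42*(-1) = -42)
l(t(d)) - U = (3 + (1/3)*9) - 1*(-42) = (3 + 3) + 42 = 6 + 42 = 48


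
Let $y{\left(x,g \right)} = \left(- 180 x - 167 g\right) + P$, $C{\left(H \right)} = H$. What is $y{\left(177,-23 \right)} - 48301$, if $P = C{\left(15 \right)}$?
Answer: $-76305$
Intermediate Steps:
$P = 15$
$y{\left(x,g \right)} = 15 - 180 x - 167 g$ ($y{\left(x,g \right)} = \left(- 180 x - 167 g\right) + 15 = 15 - 180 x - 167 g$)
$y{\left(177,-23 \right)} - 48301 = \left(15 - 31860 - -3841\right) - 48301 = \left(15 - 31860 + 3841\right) - 48301 = -28004 - 48301 = -76305$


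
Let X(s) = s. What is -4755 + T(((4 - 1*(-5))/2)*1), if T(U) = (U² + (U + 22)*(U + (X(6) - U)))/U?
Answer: -28291/6 ≈ -4715.2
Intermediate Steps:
T(U) = (132 + U² + 6*U)/U (T(U) = (U² + (U + 22)*(U + (6 - U)))/U = (U² + (22 + U)*6)/U = (U² + (132 + 6*U))/U = (132 + U² + 6*U)/U)
-4755 + T(((4 - 1*(-5))/2)*1) = -4755 + (6 + ((4 - 1*(-5))/2)*1 + 132/((((4 - 1*(-5))/2)*1))) = -4755 + (6 + ((4 + 5)*(½))*1 + 132/((((4 + 5)*(½))*1))) = -4755 + (6 + (9*(½))*1 + 132/(((9*(½))*1))) = -4755 + (6 + (9/2)*1 + 132/(((9/2)*1))) = -4755 + (6 + 9/2 + 132/(9/2)) = -4755 + (6 + 9/2 + 132*(2/9)) = -4755 + (6 + 9/2 + 88/3) = -4755 + 239/6 = -28291/6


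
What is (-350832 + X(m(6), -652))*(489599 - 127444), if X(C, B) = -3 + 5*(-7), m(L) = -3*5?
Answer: -127069324850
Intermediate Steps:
m(L) = -15
X(C, B) = -38 (X(C, B) = -3 - 35 = -38)
(-350832 + X(m(6), -652))*(489599 - 127444) = (-350832 - 38)*(489599 - 127444) = -350870*362155 = -127069324850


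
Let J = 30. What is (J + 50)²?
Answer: 6400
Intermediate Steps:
(J + 50)² = (30 + 50)² = 80² = 6400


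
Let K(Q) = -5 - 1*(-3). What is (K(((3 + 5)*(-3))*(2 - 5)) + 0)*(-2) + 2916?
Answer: 2920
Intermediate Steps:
K(Q) = -2 (K(Q) = -5 + 3 = -2)
(K(((3 + 5)*(-3))*(2 - 5)) + 0)*(-2) + 2916 = (-2 + 0)*(-2) + 2916 = -2*(-2) + 2916 = 4 + 2916 = 2920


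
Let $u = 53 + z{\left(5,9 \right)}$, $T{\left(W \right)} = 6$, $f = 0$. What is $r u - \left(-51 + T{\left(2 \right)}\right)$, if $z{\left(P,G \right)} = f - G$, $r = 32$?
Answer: $1453$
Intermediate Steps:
$z{\left(P,G \right)} = - G$ ($z{\left(P,G \right)} = 0 - G = - G$)
$u = 44$ ($u = 53 - 9 = 44$)
$r u - \left(-51 + T{\left(2 \right)}\right) = 32 \cdot 44 + \left(51 - 6\right) = 1408 + \left(51 - 6\right) = 1408 + 45 = 1453$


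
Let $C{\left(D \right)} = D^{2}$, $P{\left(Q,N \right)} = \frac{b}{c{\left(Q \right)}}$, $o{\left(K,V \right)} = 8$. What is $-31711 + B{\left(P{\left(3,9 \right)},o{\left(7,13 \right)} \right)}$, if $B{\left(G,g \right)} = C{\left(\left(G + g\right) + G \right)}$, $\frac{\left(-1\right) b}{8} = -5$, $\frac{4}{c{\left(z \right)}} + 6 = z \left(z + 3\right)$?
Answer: $29793$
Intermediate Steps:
$c{\left(z \right)} = \frac{4}{-6 + z \left(3 + z\right)}$ ($c{\left(z \right)} = \frac{4}{-6 + z \left(z + 3\right)} = \frac{4}{-6 + z \left(3 + z\right)}$)
$b = 40$ ($b = \left(-8\right) \left(-5\right) = 40$)
$P{\left(Q,N \right)} = -60 + 10 Q^{2} + 30 Q$ ($P{\left(Q,N \right)} = \frac{40}{4 \frac{1}{-6 + Q^{2} + 3 Q}} = 40 \left(- \frac{3}{2} + \frac{Q^{2}}{4} + \frac{3 Q}{4}\right) = -60 + 10 Q^{2} + 30 Q$)
$B{\left(G,g \right)} = \left(g + 2 G\right)^{2}$ ($B{\left(G,g \right)} = \left(\left(G + g\right) + G\right)^{2} = \left(g + 2 G\right)^{2}$)
$-31711 + B{\left(P{\left(3,9 \right)},o{\left(7,13 \right)} \right)} = -31711 + \left(8 + 2 \left(-60 + 10 \cdot 3^{2} + 30 \cdot 3\right)\right)^{2} = -31711 + \left(8 + 2 \left(-60 + 10 \cdot 9 + 90\right)\right)^{2} = -31711 + \left(8 + 2 \left(-60 + 90 + 90\right)\right)^{2} = -31711 + \left(8 + 2 \cdot 120\right)^{2} = -31711 + \left(8 + 240\right)^{2} = -31711 + 248^{2} = -31711 + 61504 = 29793$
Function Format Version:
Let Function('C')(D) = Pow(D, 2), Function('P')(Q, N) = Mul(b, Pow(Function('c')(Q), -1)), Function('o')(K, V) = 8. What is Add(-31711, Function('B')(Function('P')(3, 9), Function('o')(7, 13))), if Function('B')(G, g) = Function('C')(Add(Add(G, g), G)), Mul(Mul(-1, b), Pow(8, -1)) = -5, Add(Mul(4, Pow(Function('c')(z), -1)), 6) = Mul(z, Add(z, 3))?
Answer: 29793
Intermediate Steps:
Function('c')(z) = Mul(4, Pow(Add(-6, Mul(z, Add(3, z))), -1)) (Function('c')(z) = Mul(4, Pow(Add(-6, Mul(z, Add(z, 3))), -1)) = Mul(4, Pow(Add(-6, Mul(z, Add(3, z))), -1)))
b = 40 (b = Mul(-8, -5) = 40)
Function('P')(Q, N) = Add(-60, Mul(10, Pow(Q, 2)), Mul(30, Q)) (Function('P')(Q, N) = Mul(40, Pow(Mul(4, Pow(Add(-6, Pow(Q, 2), Mul(3, Q)), -1)), -1)) = Mul(40, Add(Rational(-3, 2), Mul(Rational(1, 4), Pow(Q, 2)), Mul(Rational(3, 4), Q))) = Add(-60, Mul(10, Pow(Q, 2)), Mul(30, Q)))
Function('B')(G, g) = Pow(Add(g, Mul(2, G)), 2) (Function('B')(G, g) = Pow(Add(Add(G, g), G), 2) = Pow(Add(g, Mul(2, G)), 2))
Add(-31711, Function('B')(Function('P')(3, 9), Function('o')(7, 13))) = Add(-31711, Pow(Add(8, Mul(2, Add(-60, Mul(10, Pow(3, 2)), Mul(30, 3)))), 2)) = Add(-31711, Pow(Add(8, Mul(2, Add(-60, Mul(10, 9), 90))), 2)) = Add(-31711, Pow(Add(8, Mul(2, Add(-60, 90, 90))), 2)) = Add(-31711, Pow(Add(8, Mul(2, 120)), 2)) = Add(-31711, Pow(Add(8, 240), 2)) = Add(-31711, Pow(248, 2)) = Add(-31711, 61504) = 29793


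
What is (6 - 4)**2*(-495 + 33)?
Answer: -1848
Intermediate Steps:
(6 - 4)**2*(-495 + 33) = 2**2*(-462) = 4*(-462) = -1848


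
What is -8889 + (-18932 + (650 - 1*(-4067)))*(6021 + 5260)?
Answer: -160368304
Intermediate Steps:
-8889 + (-18932 + (650 - 1*(-4067)))*(6021 + 5260) = -8889 + (-18932 + (650 + 4067))*11281 = -8889 + (-18932 + 4717)*11281 = -8889 - 14215*11281 = -8889 - 160359415 = -160368304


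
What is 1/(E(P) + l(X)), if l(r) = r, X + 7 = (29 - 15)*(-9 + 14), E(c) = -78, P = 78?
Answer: -1/15 ≈ -0.066667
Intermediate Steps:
X = 63 (X = -7 + (29 - 15)*(-9 + 14) = -7 + 14*5 = -7 + 70 = 63)
1/(E(P) + l(X)) = 1/(-78 + 63) = 1/(-15) = -1/15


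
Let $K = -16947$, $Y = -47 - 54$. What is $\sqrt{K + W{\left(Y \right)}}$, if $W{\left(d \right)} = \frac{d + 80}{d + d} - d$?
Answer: $\frac{i \sqrt{687379942}}{202} \approx 129.79 i$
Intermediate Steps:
$Y = -101$ ($Y = -47 - 54 = -101$)
$W{\left(d \right)} = - d + \frac{80 + d}{2 d}$ ($W{\left(d \right)} = \frac{80 + d}{2 d} - d = - d + \frac{80 + d}{2 d}$)
$\sqrt{K + W{\left(Y \right)}} = \sqrt{-16947 + \left(\frac{1}{2} - -101 + \frac{40}{-101}\right)} = \sqrt{-16947 + \left(\frac{1}{2} + 101 + 40 \left(- \frac{1}{101}\right)\right)} = \sqrt{-16947 + \left(\frac{1}{2} + 101 - \frac{40}{101}\right)} = \sqrt{-16947 + \frac{20423}{202}} = \sqrt{- \frac{3402871}{202}} = \frac{i \sqrt{687379942}}{202}$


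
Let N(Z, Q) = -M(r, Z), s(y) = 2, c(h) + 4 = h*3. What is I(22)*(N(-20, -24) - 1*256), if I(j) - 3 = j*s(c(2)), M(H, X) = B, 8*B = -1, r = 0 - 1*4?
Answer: -96209/8 ≈ -12026.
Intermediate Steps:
c(h) = -4 + 3*h (c(h) = -4 + h*3 = -4 + 3*h)
r = -4 (r = 0 - 4 = -4)
B = -1/8 (B = (1/8)*(-1) = -1/8 ≈ -0.12500)
M(H, X) = -1/8
N(Z, Q) = 1/8 (N(Z, Q) = -1*(-1/8) = 1/8)
I(j) = 3 + 2*j (I(j) = 3 + j*2 = 3 + 2*j)
I(22)*(N(-20, -24) - 1*256) = (3 + 2*22)*(1/8 - 1*256) = (3 + 44)*(1/8 - 256) = 47*(-2047/8) = -96209/8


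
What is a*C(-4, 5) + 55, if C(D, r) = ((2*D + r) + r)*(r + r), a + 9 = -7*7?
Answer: -1105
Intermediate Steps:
a = -58 (a = -9 - 7*7 = -9 - 49 = -58)
C(D, r) = 2*r*(2*D + 2*r) (C(D, r) = ((r + 2*D) + r)*(2*r) = (2*D + 2*r)*(2*r) = 2*r*(2*D + 2*r))
a*C(-4, 5) + 55 = -232*5*(-4 + 5) + 55 = -232*5 + 55 = -58*20 + 55 = -1160 + 55 = -1105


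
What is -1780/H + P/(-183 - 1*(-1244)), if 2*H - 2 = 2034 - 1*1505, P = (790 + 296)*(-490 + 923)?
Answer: 245919218/563391 ≈ 436.50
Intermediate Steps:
P = 470238 (P = 1086*433 = 470238)
H = 531/2 (H = 1 + (2034 - 1*1505)/2 = 1 + (2034 - 1505)/2 = 1 + (½)*529 = 1 + 529/2 = 531/2 ≈ 265.50)
-1780/H + P/(-183 - 1*(-1244)) = -1780/531/2 + 470238/(-183 - 1*(-1244)) = -1780*2/531 + 470238/(-183 + 1244) = -3560/531 + 470238/1061 = 245919218/563391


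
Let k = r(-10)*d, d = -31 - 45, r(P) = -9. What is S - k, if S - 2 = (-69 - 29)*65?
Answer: -7052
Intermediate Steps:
d = -76
S = -6368 (S = 2 + (-69 - 29)*65 = 2 - 98*65 = 2 - 6370 = -6368)
k = 684 (k = -9*(-76) = 684)
S - k = -6368 - 1*684 = -6368 - 684 = -7052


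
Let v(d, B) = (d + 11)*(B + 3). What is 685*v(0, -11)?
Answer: -60280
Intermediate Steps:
v(d, B) = (3 + B)*(11 + d) (v(d, B) = (11 + d)*(3 + B) = (3 + B)*(11 + d))
685*v(0, -11) = 685*(33 + 3*0 + 11*(-11) - 11*0) = 685*(33 + 0 - 121 + 0) = 685*(-88) = -60280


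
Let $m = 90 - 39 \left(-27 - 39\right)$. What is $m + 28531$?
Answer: $31195$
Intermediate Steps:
$m = 2664$ ($m = 90 - 39 \left(-27 - 39\right) = 90 - -2574 = 90 + 2574 = 2664$)
$m + 28531 = 2664 + 28531 = 31195$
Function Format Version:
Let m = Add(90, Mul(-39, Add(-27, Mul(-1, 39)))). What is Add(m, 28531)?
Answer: 31195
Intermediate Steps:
m = 2664 (m = Add(90, Mul(-39, Add(-27, -39))) = Add(90, Mul(-39, -66)) = Add(90, 2574) = 2664)
Add(m, 28531) = Add(2664, 28531) = 31195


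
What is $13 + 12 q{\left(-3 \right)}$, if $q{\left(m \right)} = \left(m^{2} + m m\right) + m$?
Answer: $193$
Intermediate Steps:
$q{\left(m \right)} = m + 2 m^{2}$ ($q{\left(m \right)} = \left(m^{2} + m^{2}\right) + m = 2 m^{2} + m = m + 2 m^{2}$)
$13 + 12 q{\left(-3 \right)} = 13 + 12 \left(- 3 \left(1 + 2 \left(-3\right)\right)\right) = 13 + 12 \left(- 3 \left(1 - 6\right)\right) = 13 + 12 \left(\left(-3\right) \left(-5\right)\right) = 13 + 12 \cdot 15 = 13 + 180 = 193$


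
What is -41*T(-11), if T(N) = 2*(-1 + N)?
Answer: 984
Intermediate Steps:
T(N) = -2 + 2*N
-41*T(-11) = -41*(-2 + 2*(-11)) = -41*(-2 - 22) = -41*(-24) = 984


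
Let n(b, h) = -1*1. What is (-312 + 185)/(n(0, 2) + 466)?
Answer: -127/465 ≈ -0.27312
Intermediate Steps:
n(b, h) = -1
(-312 + 185)/(n(0, 2) + 466) = (-312 + 185)/(-1 + 466) = -127/465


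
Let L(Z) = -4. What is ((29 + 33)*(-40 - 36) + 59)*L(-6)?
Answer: 18612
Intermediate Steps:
((29 + 33)*(-40 - 36) + 59)*L(-6) = ((29 + 33)*(-40 - 36) + 59)*(-4) = (62*(-76) + 59)*(-4) = (-4712 + 59)*(-4) = -4653*(-4) = 18612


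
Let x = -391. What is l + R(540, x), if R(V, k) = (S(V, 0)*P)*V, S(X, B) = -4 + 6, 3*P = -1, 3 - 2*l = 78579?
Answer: -39648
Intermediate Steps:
l = -39288 (l = 3/2 - ½*78579 = 3/2 - 78579/2 = -39288)
P = -⅓ (P = (⅓)*(-1) = -⅓ ≈ -0.33333)
S(X, B) = 2
R(V, k) = -2*V/3 (R(V, k) = (2*(-⅓))*V = -2*V/3)
l + R(540, x) = -39288 - ⅔*540 = -39288 - 360 = -39648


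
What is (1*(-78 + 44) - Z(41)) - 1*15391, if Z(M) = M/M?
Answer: -15426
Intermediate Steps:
Z(M) = 1
(1*(-78 + 44) - Z(41)) - 1*15391 = (1*(-78 + 44) - 1*1) - 1*15391 = (1*(-34) - 1) - 15391 = (-34 - 1) - 15391 = -35 - 15391 = -15426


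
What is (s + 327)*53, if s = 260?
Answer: 31111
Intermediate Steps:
(s + 327)*53 = (260 + 327)*53 = 587*53 = 31111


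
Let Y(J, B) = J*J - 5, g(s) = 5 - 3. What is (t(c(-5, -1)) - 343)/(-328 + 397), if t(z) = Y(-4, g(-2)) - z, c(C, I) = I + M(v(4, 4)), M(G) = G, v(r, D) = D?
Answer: -335/69 ≈ -4.8551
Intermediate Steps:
g(s) = 2
Y(J, B) = -5 + J² (Y(J, B) = J² - 5 = -5 + J²)
c(C, I) = 4 + I (c(C, I) = I + 4 = 4 + I)
t(z) = 11 - z (t(z) = (-5 + (-4)²) - z = (-5 + 16) - z = 11 - z)
(t(c(-5, -1)) - 343)/(-328 + 397) = ((11 - (4 - 1)) - 343)/(-328 + 397) = ((11 - 1*3) - 343)/69 = ((11 - 3) - 343)*(1/69) = (8 - 343)*(1/69) = -335*1/69 = -335/69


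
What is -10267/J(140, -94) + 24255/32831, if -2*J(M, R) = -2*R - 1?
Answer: 678687439/6139397 ≈ 110.55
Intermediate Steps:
J(M, R) = ½ + R (J(M, R) = -(-2*R - 1)/2 = -(-1 - 2*R)/2 = ½ + R)
-10267/J(140, -94) + 24255/32831 = -10267/(½ - 94) + 24255/32831 = -10267/(-187/2) + 24255*(1/32831) = -10267*(-2/187) + 24255/32831 = 20534/187 + 24255/32831 = 678687439/6139397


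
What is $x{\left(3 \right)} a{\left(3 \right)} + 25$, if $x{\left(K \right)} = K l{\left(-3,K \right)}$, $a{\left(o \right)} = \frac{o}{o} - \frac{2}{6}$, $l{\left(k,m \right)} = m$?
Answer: $31$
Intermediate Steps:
$a{\left(o \right)} = \frac{2}{3}$ ($a{\left(o \right)} = 1 - \frac{1}{3} = \frac{2}{3}$)
$x{\left(K \right)} = K^{2}$ ($x{\left(K \right)} = K K = K^{2}$)
$x{\left(3 \right)} a{\left(3 \right)} + 25 = 3^{2} \cdot \frac{2}{3} + 25 = 9 \cdot \frac{2}{3} + 25 = 6 + 25 = 31$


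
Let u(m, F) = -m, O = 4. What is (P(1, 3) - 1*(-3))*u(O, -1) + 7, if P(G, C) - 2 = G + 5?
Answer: -37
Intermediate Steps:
P(G, C) = 7 + G (P(G, C) = 2 + (G + 5) = 2 + (5 + G) = 7 + G)
(P(1, 3) - 1*(-3))*u(O, -1) + 7 = ((7 + 1) - 1*(-3))*(-1*4) + 7 = (8 + 3)*(-4) + 7 = 11*(-4) + 7 = -44 + 7 = -37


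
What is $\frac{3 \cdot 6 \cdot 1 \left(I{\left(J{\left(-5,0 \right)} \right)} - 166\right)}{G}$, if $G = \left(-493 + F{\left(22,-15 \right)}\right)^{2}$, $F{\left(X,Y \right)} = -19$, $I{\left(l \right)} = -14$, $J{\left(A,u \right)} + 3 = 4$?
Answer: $- \frac{405}{32768} \approx -0.01236$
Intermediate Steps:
$J{\left(A,u \right)} = 1$ ($J{\left(A,u \right)} = -3 + 4 = 1$)
$G = 262144$ ($G = \left(-493 - 19\right)^{2} = \left(-512\right)^{2} = 262144$)
$\frac{3 \cdot 6 \cdot 1 \left(I{\left(J{\left(-5,0 \right)} \right)} - 166\right)}{G} = \frac{3 \cdot 6 \cdot 1 \left(-14 - 166\right)}{262144} = 18 \cdot 1 \left(-180\right) \frac{1}{262144} = 18 \left(-180\right) \frac{1}{262144} = \left(-3240\right) \frac{1}{262144} = - \frac{405}{32768}$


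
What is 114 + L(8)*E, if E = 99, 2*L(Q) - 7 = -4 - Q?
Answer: -267/2 ≈ -133.50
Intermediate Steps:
L(Q) = 3/2 - Q/2 (L(Q) = 7/2 + (-4 - Q)/2 = 7/2 + (-2 - Q/2) = 3/2 - Q/2)
114 + L(8)*E = 114 + (3/2 - ½*8)*99 = 114 + (3/2 - 4)*99 = 114 - 5/2*99 = 114 - 495/2 = -267/2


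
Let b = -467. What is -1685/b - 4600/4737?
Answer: 5833645/2212179 ≈ 2.6371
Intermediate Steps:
-1685/b - 4600/4737 = -1685/(-467) - 4600/4737 = -1685*(-1/467) - 4600*1/4737 = 1685/467 - 4600/4737 = 5833645/2212179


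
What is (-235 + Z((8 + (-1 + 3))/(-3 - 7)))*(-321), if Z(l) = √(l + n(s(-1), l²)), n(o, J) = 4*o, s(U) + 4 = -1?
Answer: 75435 - 321*I*√21 ≈ 75435.0 - 1471.0*I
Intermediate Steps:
s(U) = -5 (s(U) = -4 - 1 = -5)
Z(l) = √(-20 + l) (Z(l) = √(l + 4*(-5)) = √(l - 20) = √(-20 + l))
(-235 + Z((8 + (-1 + 3))/(-3 - 7)))*(-321) = (-235 + √(-20 + (8 + (-1 + 3))/(-3 - 7)))*(-321) = (-235 + √(-20 + (8 + 2)/(-10)))*(-321) = (-235 + √(-20 + 10*(-⅒)))*(-321) = (-235 + √(-20 - 1))*(-321) = (-235 + √(-21))*(-321) = (-235 + I*√21)*(-321) = 75435 - 321*I*√21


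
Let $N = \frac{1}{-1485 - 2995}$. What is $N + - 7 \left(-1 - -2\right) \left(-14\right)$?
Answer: $\frac{439039}{4480} \approx 98.0$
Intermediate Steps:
$N = - \frac{1}{4480}$ ($N = \frac{1}{-4480} = - \frac{1}{4480} \approx -0.00022321$)
$N + - 7 \left(-1 - -2\right) \left(-14\right) = - \frac{1}{4480} + - 7 \left(-1 - -2\right) \left(-14\right) = - \frac{1}{4480} + - 7 \left(-1 + 2\right) \left(-14\right) = - \frac{1}{4480} + \left(-7\right) 1 \left(-14\right) = - \frac{1}{4480} - -98 = - \frac{1}{4480} + 98 = \frac{439039}{4480}$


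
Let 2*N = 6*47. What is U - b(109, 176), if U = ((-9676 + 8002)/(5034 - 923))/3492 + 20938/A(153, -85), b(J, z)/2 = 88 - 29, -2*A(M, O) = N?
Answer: -46666917589/112452294 ≈ -414.99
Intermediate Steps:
N = 141 (N = (6*47)/2 = (½)*282 = 141)
A(M, O) = -141/2 (A(M, O) = -½*141 = -141/2)
b(J, z) = 118 (b(J, z) = 2*(88 - 29) = 2*59 = 118)
U = -33397546897/112452294 (U = ((-9676 + 8002)/(5034 - 923))/3492 + 20938/(-141/2) = -1674/4111*(1/3492) + 20938*(-2/141) = -1674*1/4111*(1/3492) - 41876/141 = -1674/4111*1/3492 - 41876/141 = -93/797534 - 41876/141 = -33397546897/112452294 ≈ -296.99)
U - b(109, 176) = -33397546897/112452294 - 1*118 = -33397546897/112452294 - 118 = -46666917589/112452294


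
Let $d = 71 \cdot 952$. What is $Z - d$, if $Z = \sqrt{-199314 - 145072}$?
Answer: $-67592 + i \sqrt{344386} \approx -67592.0 + 586.84 i$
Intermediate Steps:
$Z = i \sqrt{344386}$ ($Z = \sqrt{-344386} = i \sqrt{344386} \approx 586.84 i$)
$d = 67592$
$Z - d = i \sqrt{344386} - 67592 = -67592 + i \sqrt{344386}$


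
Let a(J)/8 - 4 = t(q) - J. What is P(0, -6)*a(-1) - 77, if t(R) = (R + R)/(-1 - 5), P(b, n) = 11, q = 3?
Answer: 275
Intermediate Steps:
t(R) = -R/3 (t(R) = (2*R)/(-6) = (2*R)*(-⅙) = -R/3)
a(J) = 24 - 8*J (a(J) = 32 + 8*(-⅓*3 - J) = 32 + 8*(-1 - J) = 32 + (-8 - 8*J) = 24 - 8*J)
P(0, -6)*a(-1) - 77 = 11*(24 - 8*(-1)) - 77 = 11*(24 + 8) - 77 = 11*32 - 77 = 352 - 77 = 275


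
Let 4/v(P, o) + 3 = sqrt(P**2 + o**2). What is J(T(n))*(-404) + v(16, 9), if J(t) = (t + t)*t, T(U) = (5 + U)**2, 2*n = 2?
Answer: -85867773/82 + sqrt(337)/82 ≈ -1.0472e+6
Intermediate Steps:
n = 1 (n = (1/2)*2 = 1)
J(t) = 2*t**2 (J(t) = (2*t)*t = 2*t**2)
v(P, o) = 4/(-3 + sqrt(P**2 + o**2))
J(T(n))*(-404) + v(16, 9) = (2*((5 + 1)**2)**2)*(-404) + 4/(-3 + sqrt(16**2 + 9**2)) = (2*(6**2)**2)*(-404) + 4/(-3 + sqrt(256 + 81)) = (2*36**2)*(-404) + 4/(-3 + sqrt(337)) = (2*1296)*(-404) + 4/(-3 + sqrt(337)) = 2592*(-404) + 4/(-3 + sqrt(337)) = -1047168 + 4/(-3 + sqrt(337))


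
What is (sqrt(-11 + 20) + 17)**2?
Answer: 400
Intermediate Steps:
(sqrt(-11 + 20) + 17)**2 = (sqrt(9) + 17)**2 = (3 + 17)**2 = 20**2 = 400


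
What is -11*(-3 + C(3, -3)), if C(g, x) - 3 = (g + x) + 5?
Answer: -55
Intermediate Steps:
C(g, x) = 8 + g + x (C(g, x) = 3 + ((g + x) + 5) = 3 + (5 + g + x) = 8 + g + x)
-11*(-3 + C(3, -3)) = -11*(-3 + (8 + 3 - 3)) = -11*(-3 + 8) = -11*5 = -55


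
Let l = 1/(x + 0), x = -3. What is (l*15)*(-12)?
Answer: 60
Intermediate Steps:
l = -⅓ (l = 1/(-3 + 0) = 1/(-3) = -⅓ ≈ -0.33333)
(l*15)*(-12) = -⅓*15*(-12) = -5*(-12) = 60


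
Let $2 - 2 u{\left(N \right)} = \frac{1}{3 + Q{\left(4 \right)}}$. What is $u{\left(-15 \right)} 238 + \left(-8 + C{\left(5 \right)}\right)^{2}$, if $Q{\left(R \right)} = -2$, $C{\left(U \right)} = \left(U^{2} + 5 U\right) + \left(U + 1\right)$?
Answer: $2423$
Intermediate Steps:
$C{\left(U \right)} = 1 + U^{2} + 6 U$ ($C{\left(U \right)} = \left(U^{2} + 5 U\right) + \left(1 + U\right) = 1 + U^{2} + 6 U$)
$u{\left(N \right)} = \frac{1}{2}$ ($u{\left(N \right)} = 1 - \frac{1}{2 \left(3 - 2\right)} = 1 - \frac{1}{2 \cdot 1} = 1 - \frac{1}{2} = \frac{1}{2}$)
$u{\left(-15 \right)} 238 + \left(-8 + C{\left(5 \right)}\right)^{2} = \frac{1}{2} \cdot 238 + \left(-8 + \left(1 + 5^{2} + 6 \cdot 5\right)\right)^{2} = 119 + \left(-8 + \left(1 + 25 + 30\right)\right)^{2} = 119 + \left(-8 + 56\right)^{2} = 119 + 48^{2} = 119 + 2304 = 2423$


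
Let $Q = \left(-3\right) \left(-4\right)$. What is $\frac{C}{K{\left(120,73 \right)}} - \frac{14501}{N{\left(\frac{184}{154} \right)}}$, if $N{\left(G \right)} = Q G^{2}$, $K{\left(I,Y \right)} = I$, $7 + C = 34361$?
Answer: $- \frac{284496017}{507840} \approx -560.21$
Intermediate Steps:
$C = 34354$ ($C = -7 + 34361 = 34354$)
$Q = 12$
$N{\left(G \right)} = 12 G^{2}$
$\frac{C}{K{\left(120,73 \right)}} - \frac{14501}{N{\left(\frac{184}{154} \right)}} = \frac{34354}{120} - \frac{14501}{12 \left(\frac{184}{154}\right)^{2}} = 34354 \cdot \frac{1}{120} - \frac{14501}{12 \left(184 \cdot \frac{1}{154}\right)^{2}} = \frac{17177}{60} - \frac{14501}{12 \left(\frac{92}{77}\right)^{2}} = \frac{17177}{60} - \frac{14501}{12 \cdot \frac{8464}{5929}} = \frac{17177}{60} - \frac{14501}{\frac{101568}{5929}} = \frac{17177}{60} - \frac{85976429}{101568} = - \frac{284496017}{507840}$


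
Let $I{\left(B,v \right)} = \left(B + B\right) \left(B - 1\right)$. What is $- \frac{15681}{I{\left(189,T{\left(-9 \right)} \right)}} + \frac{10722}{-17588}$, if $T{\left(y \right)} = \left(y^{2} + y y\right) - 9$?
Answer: $- \frac{86478803}{104156136} \approx -0.83028$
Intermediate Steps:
$T{\left(y \right)} = -9 + 2 y^{2}$ ($T{\left(y \right)} = \left(y^{2} + y^{2}\right) - 9 = 2 y^{2} - 9 = -9 + 2 y^{2}$)
$I{\left(B,v \right)} = 2 B \left(-1 + B\right)$ ($I{\left(B,v \right)} = 2 B \left(B - 1\right) = 2 B \left(-1 + B\right)$)
$- \frac{15681}{I{\left(189,T{\left(-9 \right)} \right)}} + \frac{10722}{-17588} = - \frac{15681}{2 \cdot 189 \left(-1 + 189\right)} + \frac{10722}{-17588} = - \frac{15681}{2 \cdot 189 \cdot 188} + 10722 \left(- \frac{1}{17588}\right) = - \frac{15681}{71064} - \frac{5361}{8794} = \left(-15681\right) \frac{1}{71064} - \frac{5361}{8794} = - \frac{5227}{23688} - \frac{5361}{8794} = - \frac{86478803}{104156136}$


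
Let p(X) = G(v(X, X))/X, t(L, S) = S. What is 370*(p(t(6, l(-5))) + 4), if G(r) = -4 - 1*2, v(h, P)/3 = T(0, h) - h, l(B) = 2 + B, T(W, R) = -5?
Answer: 2220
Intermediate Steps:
v(h, P) = -15 - 3*h (v(h, P) = 3*(-5 - h) = -15 - 3*h)
G(r) = -6 (G(r) = -4 - 2 = -6)
p(X) = -6/X
370*(p(t(6, l(-5))) + 4) = 370*(-6/(2 - 5) + 4) = 370*(-6/(-3) + 4) = 370*(-6*(-1/3) + 4) = 370*(2 + 4) = 370*6 = 2220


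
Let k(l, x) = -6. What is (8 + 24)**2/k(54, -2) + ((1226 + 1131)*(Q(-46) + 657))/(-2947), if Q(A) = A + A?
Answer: -5503979/8841 ≈ -622.55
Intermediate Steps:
Q(A) = 2*A
(8 + 24)**2/k(54, -2) + ((1226 + 1131)*(Q(-46) + 657))/(-2947) = (8 + 24)**2/(-6) + ((1226 + 1131)*(2*(-46) + 657))/(-2947) = 32**2*(-1/6) + (2357*(-92 + 657))*(-1/2947) = 1024*(-1/6) + (2357*565)*(-1/2947) = -512/3 + 1331705*(-1/2947) = -512/3 - 1331705/2947 = -5503979/8841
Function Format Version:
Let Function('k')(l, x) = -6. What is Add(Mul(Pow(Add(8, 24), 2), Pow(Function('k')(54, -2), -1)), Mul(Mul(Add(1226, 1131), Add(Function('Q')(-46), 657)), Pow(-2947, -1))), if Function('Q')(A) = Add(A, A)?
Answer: Rational(-5503979, 8841) ≈ -622.55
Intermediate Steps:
Function('Q')(A) = Mul(2, A)
Add(Mul(Pow(Add(8, 24), 2), Pow(Function('k')(54, -2), -1)), Mul(Mul(Add(1226, 1131), Add(Function('Q')(-46), 657)), Pow(-2947, -1))) = Add(Mul(Pow(Add(8, 24), 2), Pow(-6, -1)), Mul(Mul(Add(1226, 1131), Add(Mul(2, -46), 657)), Pow(-2947, -1))) = Add(Mul(Pow(32, 2), Rational(-1, 6)), Mul(Mul(2357, Add(-92, 657)), Rational(-1, 2947))) = Add(Mul(1024, Rational(-1, 6)), Mul(Mul(2357, 565), Rational(-1, 2947))) = Add(Rational(-512, 3), Mul(1331705, Rational(-1, 2947))) = Add(Rational(-512, 3), Rational(-1331705, 2947)) = Rational(-5503979, 8841)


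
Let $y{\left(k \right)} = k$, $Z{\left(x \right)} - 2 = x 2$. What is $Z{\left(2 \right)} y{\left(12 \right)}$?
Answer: $72$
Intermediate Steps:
$Z{\left(x \right)} = 2 + 2 x$ ($Z{\left(x \right)} = 2 + x 2 = 2 + 2 x$)
$Z{\left(2 \right)} y{\left(12 \right)} = \left(2 + 2 \cdot 2\right) 12 = \left(2 + 4\right) 12 = 6 \cdot 12 = 72$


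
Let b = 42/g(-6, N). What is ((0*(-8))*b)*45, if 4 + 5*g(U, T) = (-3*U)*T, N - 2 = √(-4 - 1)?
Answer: 0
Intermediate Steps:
N = 2 + I*√5 (N = 2 + √(-4 - 1) = 2 + √(-5) = 2 + I*√5 ≈ 2.0 + 2.2361*I)
g(U, T) = -⅘ - 3*T*U/5 (g(U, T) = -⅘ + ((-3*U)*T)/5 = -⅘ + (-3*T*U)/5 = -⅘ - 3*T*U/5)
b = 42/(32/5 + 18*I*√5/5) (b = 42/(-⅘ - ⅗*(2 + I*√5)*(-6)) = 42/(-⅘ + (36/5 + 18*I*√5/5)) = 42/(32/5 + 18*I*√5/5) ≈ 2.5416 - 3.1968*I)
((0*(-8))*b)*45 = ((0*(-8))*(1680/661 - 945*I*√5/661))*45 = (0*(1680/661 - 945*I*√5/661))*45 = 0*45 = 0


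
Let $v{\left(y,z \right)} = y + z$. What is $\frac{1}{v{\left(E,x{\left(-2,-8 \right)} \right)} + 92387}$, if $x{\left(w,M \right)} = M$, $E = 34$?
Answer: $\frac{1}{92413} \approx 1.0821 \cdot 10^{-5}$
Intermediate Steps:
$\frac{1}{v{\left(E,x{\left(-2,-8 \right)} \right)} + 92387} = \frac{1}{\left(34 - 8\right) + 92387} = \frac{1}{26 + 92387} = \frac{1}{92413}$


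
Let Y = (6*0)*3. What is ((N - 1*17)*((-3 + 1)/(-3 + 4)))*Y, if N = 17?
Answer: 0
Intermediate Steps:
Y = 0 (Y = 0*3 = 0)
((N - 1*17)*((-3 + 1)/(-3 + 4)))*Y = ((17 - 1*17)*((-3 + 1)/(-3 + 4)))*0 = ((17 - 17)*(-2/1))*0 = (0*(-2*1))*0 = (0*(-2))*0 = 0*0 = 0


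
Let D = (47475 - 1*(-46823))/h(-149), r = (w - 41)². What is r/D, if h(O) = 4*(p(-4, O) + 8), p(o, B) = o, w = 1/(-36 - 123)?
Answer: 340083200/1191973869 ≈ 0.28531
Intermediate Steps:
w = -1/159 (w = 1/(-159) = -1/159 ≈ -0.0062893)
h(O) = 16 (h(O) = 4*(-4 + 8) = 4*4 = 16)
r = 42510400/25281 (r = (-1/159 - 41)² = (-6520/159)² = 42510400/25281 ≈ 1681.5)
D = 47149/8 (D = (47475 - 1*(-46823))/16 = (47475 + 46823)*(1/16) = 94298*(1/16) = 47149/8 ≈ 5893.6)
r/D = 42510400/(25281*(47149/8)) = (42510400/25281)*(8/47149) = 340083200/1191973869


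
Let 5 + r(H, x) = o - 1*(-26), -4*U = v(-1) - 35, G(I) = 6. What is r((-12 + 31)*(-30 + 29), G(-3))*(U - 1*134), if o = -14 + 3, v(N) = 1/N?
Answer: -1250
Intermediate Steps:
o = -11
U = 9 (U = -(1/(-1) - 35)/4 = -(-1 - 35)/4 = -¼*(-36) = 9)
r(H, x) = 10 (r(H, x) = -5 + (-11 - 1*(-26)) = -5 + (-11 + 26) = -5 + 15 = 10)
r((-12 + 31)*(-30 + 29), G(-3))*(U - 1*134) = 10*(9 - 1*134) = 10*(9 - 134) = 10*(-125) = -1250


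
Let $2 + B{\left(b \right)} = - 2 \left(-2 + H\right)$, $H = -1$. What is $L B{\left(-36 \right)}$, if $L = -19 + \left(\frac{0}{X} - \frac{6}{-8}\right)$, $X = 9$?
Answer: $-73$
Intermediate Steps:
$B{\left(b \right)} = 4$ ($B{\left(b \right)} = -2 - 2 \left(-2 - 1\right) = -2 - -6 = -2 + 6 = 4$)
$L = - \frac{73}{4}$ ($L = -19 + \left(\frac{0}{9} - \frac{6}{-8}\right) = -19 + \left(0 \cdot \frac{1}{9} - - \frac{3}{4}\right) = -19 + \left(0 + \frac{3}{4}\right) = -19 + \frac{3}{4} = - \frac{73}{4} \approx -18.25$)
$L B{\left(-36 \right)} = \left(- \frac{73}{4}\right) 4 = -73$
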